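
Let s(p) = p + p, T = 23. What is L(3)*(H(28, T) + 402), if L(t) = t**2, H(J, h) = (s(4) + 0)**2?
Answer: 4194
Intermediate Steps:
s(p) = 2*p
H(J, h) = 64 (H(J, h) = (2*4 + 0)**2 = (8 + 0)**2 = 8**2 = 64)
L(3)*(H(28, T) + 402) = 3**2*(64 + 402) = 9*466 = 4194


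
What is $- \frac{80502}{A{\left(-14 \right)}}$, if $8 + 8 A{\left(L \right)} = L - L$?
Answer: $80502$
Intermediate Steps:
$A{\left(L \right)} = -1$ ($A{\left(L \right)} = -1 + \frac{L - L}{8} = -1 + \frac{1}{8} \cdot 0 = -1 + 0 = -1$)
$- \frac{80502}{A{\left(-14 \right)}} = - \frac{80502}{-1} = \left(-80502\right) \left(-1\right) = 80502$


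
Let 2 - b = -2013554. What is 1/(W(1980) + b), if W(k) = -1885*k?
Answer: -1/1718744 ≈ -5.8182e-7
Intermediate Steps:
b = 2013556 (b = 2 - 1*(-2013554) = 2 + 2013554 = 2013556)
1/(W(1980) + b) = 1/(-1885*1980 + 2013556) = 1/(-3732300 + 2013556) = 1/(-1718744) = -1/1718744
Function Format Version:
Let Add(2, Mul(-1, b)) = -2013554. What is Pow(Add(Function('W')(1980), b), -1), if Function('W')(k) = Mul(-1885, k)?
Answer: Rational(-1, 1718744) ≈ -5.8182e-7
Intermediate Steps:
b = 2013556 (b = Add(2, Mul(-1, -2013554)) = Add(2, 2013554) = 2013556)
Pow(Add(Function('W')(1980), b), -1) = Pow(Add(Mul(-1885, 1980), 2013556), -1) = Pow(Add(-3732300, 2013556), -1) = Pow(-1718744, -1) = Rational(-1, 1718744)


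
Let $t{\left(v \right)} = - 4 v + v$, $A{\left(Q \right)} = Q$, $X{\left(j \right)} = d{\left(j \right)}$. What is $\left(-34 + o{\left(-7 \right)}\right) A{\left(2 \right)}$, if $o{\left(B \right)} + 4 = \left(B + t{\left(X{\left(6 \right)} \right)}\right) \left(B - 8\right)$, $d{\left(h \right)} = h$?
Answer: $674$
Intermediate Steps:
$X{\left(j \right)} = j$
$t{\left(v \right)} = - 3 v$
$o{\left(B \right)} = -4 + \left(-18 + B\right) \left(-8 + B\right)$ ($o{\left(B \right)} = -4 + \left(B - 18\right) \left(B - 8\right) = -4 + \left(B - 18\right) \left(-8 + B\right) = -4 + \left(-18 + B\right) \left(-8 + B\right)$)
$\left(-34 + o{\left(-7 \right)}\right) A{\left(2 \right)} = \left(-34 + \left(140 + \left(-7\right)^{2} - -182\right)\right) 2 = \left(-34 + \left(140 + 49 + 182\right)\right) 2 = \left(-34 + 371\right) 2 = 337 \cdot 2 = 674$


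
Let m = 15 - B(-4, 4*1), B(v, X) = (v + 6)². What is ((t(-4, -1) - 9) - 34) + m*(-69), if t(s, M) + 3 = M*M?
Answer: -804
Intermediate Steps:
t(s, M) = -3 + M² (t(s, M) = -3 + M*M = -3 + M²)
B(v, X) = (6 + v)²
m = 11 (m = 15 - (6 - 4)² = 15 - 1*2² = 15 - 1*4 = 15 - 4 = 11)
((t(-4, -1) - 9) - 34) + m*(-69) = (((-3 + (-1)²) - 9) - 34) + 11*(-69) = (((-3 + 1) - 9) - 34) - 759 = ((-2 - 9) - 34) - 759 = (-11 - 34) - 759 = -45 - 759 = -804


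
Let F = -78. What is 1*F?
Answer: -78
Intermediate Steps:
1*F = 1*(-78) = -78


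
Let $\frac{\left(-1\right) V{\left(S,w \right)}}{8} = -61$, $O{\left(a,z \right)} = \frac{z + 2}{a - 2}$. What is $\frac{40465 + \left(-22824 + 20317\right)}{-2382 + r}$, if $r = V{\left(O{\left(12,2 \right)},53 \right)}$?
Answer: $- \frac{18979}{947} \approx -20.041$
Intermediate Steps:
$O{\left(a,z \right)} = \frac{2 + z}{-2 + a}$
$V{\left(S,w \right)} = 488$ ($V{\left(S,w \right)} = \left(-8\right) \left(-61\right) = 488$)
$r = 488$
$\frac{40465 + \left(-22824 + 20317\right)}{-2382 + r} = \frac{40465 + \left(-22824 + 20317\right)}{-2382 + 488} = \frac{40465 - 2507}{-1894} = 37958 \left(- \frac{1}{1894}\right) = - \frac{18979}{947}$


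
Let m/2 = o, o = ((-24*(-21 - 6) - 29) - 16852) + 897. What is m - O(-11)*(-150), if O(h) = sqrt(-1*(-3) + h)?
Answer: -30672 + 300*I*sqrt(2) ≈ -30672.0 + 424.26*I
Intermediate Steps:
O(h) = sqrt(3 + h)
o = -15336 (o = ((-24*(-27) - 29) - 16852) + 897 = ((648 - 29) - 16852) + 897 = (619 - 16852) + 897 = -16233 + 897 = -15336)
m = -30672 (m = 2*(-15336) = -30672)
m - O(-11)*(-150) = -30672 - sqrt(3 - 11)*(-150) = -30672 - sqrt(-8)*(-150) = -30672 - 2*I*sqrt(2)*(-150) = -30672 - (-300)*I*sqrt(2) = -30672 + 300*I*sqrt(2)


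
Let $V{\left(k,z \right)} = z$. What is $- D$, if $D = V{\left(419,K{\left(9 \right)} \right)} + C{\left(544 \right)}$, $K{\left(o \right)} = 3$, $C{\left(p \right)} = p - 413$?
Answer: $-134$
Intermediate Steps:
$C{\left(p \right)} = -413 + p$
$D = 134$ ($D = 3 + \left(-413 + 544\right) = 3 + 131 = 134$)
$- D = \left(-1\right) 134 = -134$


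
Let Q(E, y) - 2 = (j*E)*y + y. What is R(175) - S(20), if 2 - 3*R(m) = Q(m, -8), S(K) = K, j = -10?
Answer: -4684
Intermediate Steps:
Q(E, y) = 2 + y - 10*E*y (Q(E, y) = 2 + ((-10*E)*y + y) = 2 + (-10*E*y + y) = 2 + (y - 10*E*y) = 2 + y - 10*E*y)
R(m) = 8/3 - 80*m/3 (R(m) = ⅔ - (2 - 8 - 10*m*(-8))/3 = ⅔ - (2 - 8 + 80*m)/3 = ⅔ - (-6 + 80*m)/3 = ⅔ + (2 - 80*m/3) = 8/3 - 80*m/3)
R(175) - S(20) = (8/3 - 80/3*175) - 1*20 = (8/3 - 14000/3) - 20 = -4664 - 20 = -4684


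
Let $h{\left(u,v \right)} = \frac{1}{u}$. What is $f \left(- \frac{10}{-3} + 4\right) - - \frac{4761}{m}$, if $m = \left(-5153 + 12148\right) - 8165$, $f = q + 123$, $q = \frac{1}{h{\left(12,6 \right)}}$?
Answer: $\frac{128171}{130} \approx 985.93$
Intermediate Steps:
$q = 12$ ($q = \frac{1}{\frac{1}{12}} = 12$)
$f = 135$ ($f = 12 + 123 = 135$)
$m = -1170$ ($m = 6995 - 8165 = -1170$)
$f \left(- \frac{10}{-3} + 4\right) - - \frac{4761}{m} = 135 \left(- \frac{10}{-3} + 4\right) - - \frac{4761}{-1170} = 135 \left(\left(-10\right) \left(- \frac{1}{3}\right) + 4\right) - \left(-4761\right) \left(- \frac{1}{1170}\right) = 135 \left(\frac{10}{3} + 4\right) - \frac{529}{130} = 135 \cdot \frac{22}{3} - \frac{529}{130} = 990 - \frac{529}{130} = \frac{128171}{130}$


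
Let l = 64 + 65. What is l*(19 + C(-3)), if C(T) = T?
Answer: 2064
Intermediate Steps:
l = 129
l*(19 + C(-3)) = 129*(19 - 3) = 129*16 = 2064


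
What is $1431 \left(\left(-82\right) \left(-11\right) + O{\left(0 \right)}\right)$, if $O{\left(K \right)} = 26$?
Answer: $1327968$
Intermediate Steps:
$1431 \left(\left(-82\right) \left(-11\right) + O{\left(0 \right)}\right) = 1431 \left(\left(-82\right) \left(-11\right) + 26\right) = 1431 \left(902 + 26\right) = 1431 \cdot 928 = 1327968$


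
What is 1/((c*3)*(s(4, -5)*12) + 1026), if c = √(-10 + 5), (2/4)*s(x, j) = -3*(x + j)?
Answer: 19/23814 - 2*I*√5/11907 ≈ 0.00079785 - 0.00037559*I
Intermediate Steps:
s(x, j) = -6*j - 6*x (s(x, j) = 2*(-3*(x + j)) = 2*(-3*(j + x)) = 2*(-3*j - 3*x) = -6*j - 6*x)
c = I*√5 (c = √(-5) = I*√5 ≈ 2.2361*I)
1/((c*3)*(s(4, -5)*12) + 1026) = 1/(((I*√5)*3)*((-6*(-5) - 6*4)*12) + 1026) = 1/((3*I*√5)*((30 - 24)*12) + 1026) = 1/((3*I*√5)*(6*12) + 1026) = 1/((3*I*√5)*72 + 1026) = 1/(216*I*√5 + 1026) = 1/(1026 + 216*I*√5)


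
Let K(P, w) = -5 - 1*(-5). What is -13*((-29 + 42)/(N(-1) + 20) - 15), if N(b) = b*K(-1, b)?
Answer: 3731/20 ≈ 186.55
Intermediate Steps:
K(P, w) = 0 (K(P, w) = -5 + 5 = 0)
N(b) = 0 (N(b) = b*0 = 0)
-13*((-29 + 42)/(N(-1) + 20) - 15) = -13*((-29 + 42)/(0 + 20) - 15) = -13*(13/20 - 15) = -13*(-287/20) = 3731/20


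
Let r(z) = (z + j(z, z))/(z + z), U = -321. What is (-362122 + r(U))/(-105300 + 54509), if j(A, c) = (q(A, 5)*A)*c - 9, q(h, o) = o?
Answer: 77665733/10869274 ≈ 7.1454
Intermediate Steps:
j(A, c) = -9 + 5*A*c (j(A, c) = (5*A)*c - 9 = 5*A*c - 9 = -9 + 5*A*c)
r(z) = (-9 + z + 5*z²)/(2*z) (r(z) = (z + (-9 + 5*z*z))/(z + z) = (z + (-9 + 5*z²))/((2*z)) = (-9 + z + 5*z²)*(1/(2*z)) = (-9 + z + 5*z²)/(2*z))
(-362122 + r(U))/(-105300 + 54509) = (-362122 + (½)*(-9 - 321 + 5*(-321)²)/(-321))/(-105300 + 54509) = (-362122 + (½)*(-1/321)*(-9 - 321 + 5*103041))/(-50791) = (-362122 + (½)*(-1/321)*(-9 - 321 + 515205))*(-1/50791) = (-362122 + (½)*(-1/321)*514875)*(-1/50791) = (-362122 - 171625/214)*(-1/50791) = -77665733/214*(-1/50791) = 77665733/10869274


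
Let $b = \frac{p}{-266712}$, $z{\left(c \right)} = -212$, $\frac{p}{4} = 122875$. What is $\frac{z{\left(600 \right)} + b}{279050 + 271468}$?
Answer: $- \frac{14258611}{36707439204} \approx -0.00038844$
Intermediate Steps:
$p = 491500$ ($p = 4 \cdot 122875 = 491500$)
$b = - \frac{122875}{66678}$ ($b = \frac{491500}{-266712} = 491500 \left(- \frac{1}{266712}\right) = - \frac{122875}{66678} \approx -1.8428$)
$\frac{z{\left(600 \right)} + b}{279050 + 271468} = \frac{-212 - \frac{122875}{66678}}{279050 + 271468} = - \frac{14258611}{66678 \cdot 550518} = \left(- \frac{14258611}{66678}\right) \frac{1}{550518} = - \frac{14258611}{36707439204}$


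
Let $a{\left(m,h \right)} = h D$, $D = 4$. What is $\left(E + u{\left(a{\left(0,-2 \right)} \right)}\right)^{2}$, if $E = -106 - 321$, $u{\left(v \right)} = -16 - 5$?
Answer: $200704$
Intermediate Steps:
$a{\left(m,h \right)} = 4 h$ ($a{\left(m,h \right)} = h 4 = 4 h$)
$u{\left(v \right)} = -21$
$E = -427$ ($E = -106 - 321 = -427$)
$\left(E + u{\left(a{\left(0,-2 \right)} \right)}\right)^{2} = \left(-427 - 21\right)^{2} = \left(-448\right)^{2} = 200704$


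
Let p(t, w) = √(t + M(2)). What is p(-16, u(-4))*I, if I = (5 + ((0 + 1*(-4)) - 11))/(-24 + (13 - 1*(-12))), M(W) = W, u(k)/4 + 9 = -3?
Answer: -10*I*√14 ≈ -37.417*I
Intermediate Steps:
u(k) = -48 (u(k) = -36 + 4*(-3) = -36 - 12 = -48)
p(t, w) = √(2 + t) (p(t, w) = √(t + 2) = √(2 + t))
I = -10 (I = (5 + ((0 - 4) - 11))/(-24 + (13 + 12)) = (5 + (-4 - 11))/(-24 + 25) = (5 - 15)/1 = -10*1 = -10)
p(-16, u(-4))*I = √(2 - 16)*(-10) = √(-14)*(-10) = (I*√14)*(-10) = -10*I*√14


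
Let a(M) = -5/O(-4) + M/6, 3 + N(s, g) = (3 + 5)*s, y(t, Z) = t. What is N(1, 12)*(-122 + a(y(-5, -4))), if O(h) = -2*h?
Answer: -14815/24 ≈ -617.29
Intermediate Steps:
N(s, g) = -3 + 8*s (N(s, g) = -3 + (3 + 5)*s = -3 + 8*s)
a(M) = -5/8 + M/6 (a(M) = -5/((-2*(-4))) + M/6 = -5/8 + M*(⅙) = -5*⅛ + M/6 = -5/8 + M/6)
N(1, 12)*(-122 + a(y(-5, -4))) = (-3 + 8*1)*(-122 + (-5/8 + (⅙)*(-5))) = (-3 + 8)*(-122 + (-5/8 - ⅚)) = 5*(-122 - 35/24) = 5*(-2963/24) = -14815/24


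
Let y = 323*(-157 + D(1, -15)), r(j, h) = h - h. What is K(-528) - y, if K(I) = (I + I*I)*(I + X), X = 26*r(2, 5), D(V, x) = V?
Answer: -146868780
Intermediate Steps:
r(j, h) = 0
X = 0 (X = 26*0 = 0)
y = -50388 (y = 323*(-157 + 1) = 323*(-156) = -50388)
K(I) = I*(I + I**2) (K(I) = (I + I*I)*(I + 0) = (I + I**2)*I = I*(I + I**2))
K(-528) - y = (-528)**2*(1 - 528) - 1*(-50388) = 278784*(-527) + 50388 = -146919168 + 50388 = -146868780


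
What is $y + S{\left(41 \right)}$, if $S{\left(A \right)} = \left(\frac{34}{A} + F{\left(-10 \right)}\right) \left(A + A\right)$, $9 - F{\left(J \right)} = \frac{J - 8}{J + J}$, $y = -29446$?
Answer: $- \frac{143569}{5} \approx -28714.0$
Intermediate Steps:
$F{\left(J \right)} = 9 - \frac{-8 + J}{2 J}$ ($F{\left(J \right)} = 9 - \frac{J - 8}{J + J} = 9 - \frac{-8 + J}{2 J}$)
$S{\left(A \right)} = 2 A \left(\frac{81}{10} + \frac{34}{A}\right)$ ($S{\left(A \right)} = \left(\frac{34}{A} + \left(\frac{17}{2} + \frac{4}{-10}\right)\right) \left(A + A\right) = \left(\frac{34}{A} + \left(\frac{17}{2} + 4 \left(- \frac{1}{10}\right)\right)\right) 2 A = \left(\frac{34}{A} + \left(\frac{17}{2} - \frac{2}{5}\right)\right) 2 A = \left(\frac{34}{A} + \frac{81}{10}\right) 2 A = \left(\frac{81}{10} + \frac{34}{A}\right) 2 A = 2 A \left(\frac{81}{10} + \frac{34}{A}\right)$)
$y + S{\left(41 \right)} = -29446 + \left(68 + \frac{81}{5} \cdot 41\right) = -29446 + \left(68 + \frac{3321}{5}\right) = -29446 + \frac{3661}{5} = - \frac{143569}{5}$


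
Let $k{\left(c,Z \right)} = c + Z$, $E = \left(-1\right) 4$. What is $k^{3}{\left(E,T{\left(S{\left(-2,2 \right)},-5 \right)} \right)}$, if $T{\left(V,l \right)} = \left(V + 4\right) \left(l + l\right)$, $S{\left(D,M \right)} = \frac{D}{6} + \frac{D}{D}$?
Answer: $- \frac{3511808}{27} \approx -1.3007 \cdot 10^{5}$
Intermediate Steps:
$E = -4$
$S{\left(D,M \right)} = 1 + \frac{D}{6}$ ($S{\left(D,M \right)} = D \frac{1}{6} + 1 = \frac{D}{6} + 1 = 1 + \frac{D}{6}$)
$T{\left(V,l \right)} = 2 l \left(4 + V\right)$ ($T{\left(V,l \right)} = \left(4 + V\right) 2 l = 2 l \left(4 + V\right)$)
$k{\left(c,Z \right)} = Z + c$
$k^{3}{\left(E,T{\left(S{\left(-2,2 \right)},-5 \right)} \right)} = \left(2 \left(-5\right) \left(4 + \left(1 + \frac{1}{6} \left(-2\right)\right)\right) - 4\right)^{3} = \left(2 \left(-5\right) \left(4 + \left(1 - \frac{1}{3}\right)\right) - 4\right)^{3} = \left(2 \left(-5\right) \left(4 + \frac{2}{3}\right) - 4\right)^{3} = \left(2 \left(-5\right) \frac{14}{3} - 4\right)^{3} = \left(- \frac{140}{3} - 4\right)^{3} = \left(- \frac{152}{3}\right)^{3} = - \frac{3511808}{27}$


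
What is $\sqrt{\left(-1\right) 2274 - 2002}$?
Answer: $2 i \sqrt{1069} \approx 65.391 i$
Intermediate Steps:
$\sqrt{\left(-1\right) 2274 - 2002} = \sqrt{-2274 - 2002} = \sqrt{-4276} = 2 i \sqrt{1069}$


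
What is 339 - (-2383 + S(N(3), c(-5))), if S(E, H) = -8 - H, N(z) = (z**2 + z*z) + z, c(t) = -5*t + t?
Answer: 2750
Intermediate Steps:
c(t) = -4*t
N(z) = z + 2*z**2 (N(z) = (z**2 + z**2) + z = 2*z**2 + z = z + 2*z**2)
339 - (-2383 + S(N(3), c(-5))) = 339 - (-2383 + (-8 - (-4)*(-5))) = 339 - (-2383 + (-8 - 1*20)) = 339 - (-2383 + (-8 - 20)) = 339 - (-2383 - 28) = 339 - 1*(-2411) = 339 + 2411 = 2750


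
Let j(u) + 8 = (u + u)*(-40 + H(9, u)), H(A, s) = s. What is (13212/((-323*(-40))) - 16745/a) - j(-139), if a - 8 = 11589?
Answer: -1863716537199/37458310 ≈ -49754.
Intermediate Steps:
a = 11597 (a = 8 + 11589 = 11597)
j(u) = -8 + 2*u*(-40 + u) (j(u) = -8 + (u + u)*(-40 + u) = -8 + (2*u)*(-40 + u) = -8 + 2*u*(-40 + u))
(13212/((-323*(-40))) - 16745/a) - j(-139) = (13212/((-323*(-40))) - 16745/11597) - (-8 - 80*(-139) + 2*(-139)²) = (13212/12920 - 16745*1/11597) - (-8 + 11120 + 2*19321) = (13212*(1/12920) - 16745/11597) - (-8 + 11120 + 38642) = (3303/3230 - 16745/11597) - 1*49754 = -15781459/37458310 - 49754 = -1863716537199/37458310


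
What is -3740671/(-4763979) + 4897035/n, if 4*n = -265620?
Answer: -139884682694/1917285003 ≈ -72.960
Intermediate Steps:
n = -66405 (n = (1/4)*(-265620) = -66405)
-3740671/(-4763979) + 4897035/n = -3740671/(-4763979) + 4897035/(-66405) = -3740671*(-1/4763979) + 4897035*(-1/66405) = 340061/433089 - 326469/4427 = -139884682694/1917285003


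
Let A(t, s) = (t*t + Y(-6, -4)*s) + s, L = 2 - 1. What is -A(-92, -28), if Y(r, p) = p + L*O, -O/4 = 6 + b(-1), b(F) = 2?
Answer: -9444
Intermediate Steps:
L = 1
O = -32 (O = -4*(6 + 2) = -4*8 = -32)
Y(r, p) = -32 + p (Y(r, p) = p + 1*(-32) = p - 32 = -32 + p)
A(t, s) = t² - 35*s (A(t, s) = (t*t + (-32 - 4)*s) + s = (t² - 36*s) + s = t² - 35*s)
-A(-92, -28) = -((-92)² - 35*(-28)) = -(8464 + 980) = -1*9444 = -9444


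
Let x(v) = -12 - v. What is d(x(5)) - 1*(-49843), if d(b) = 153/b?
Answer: 49834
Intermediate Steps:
d(x(5)) - 1*(-49843) = 153/(-12 - 1*5) - 1*(-49843) = 153/(-12 - 5) + 49843 = 153/(-17) + 49843 = 153*(-1/17) + 49843 = -9 + 49843 = 49834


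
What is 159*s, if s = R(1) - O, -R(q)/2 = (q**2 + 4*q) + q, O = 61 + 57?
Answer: -20670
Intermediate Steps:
O = 118
R(q) = -10*q - 2*q**2 (R(q) = -2*((q**2 + 4*q) + q) = -2*(q**2 + 5*q) = -10*q - 2*q**2)
s = -130 (s = -2*1*(5 + 1) - 1*118 = -2*1*6 - 118 = -12 - 118 = -130)
159*s = 159*(-130) = -20670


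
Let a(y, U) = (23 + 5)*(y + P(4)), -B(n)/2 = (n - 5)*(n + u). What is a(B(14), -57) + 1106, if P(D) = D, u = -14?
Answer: 1218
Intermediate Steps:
B(n) = -2*(-14 + n)*(-5 + n) (B(n) = -2*(n - 5)*(n - 14) = -2*(-5 + n)*(-14 + n) = -2*(-14 + n)*(-5 + n))
a(y, U) = 112 + 28*y (a(y, U) = (23 + 5)*(y + 4) = 28*(4 + y) = 112 + 28*y)
a(B(14), -57) + 1106 = (112 + 28*(-140 - 2*14² + 38*14)) + 1106 = (112 + 28*(-140 - 2*196 + 532)) + 1106 = (112 + 28*(-140 - 392 + 532)) + 1106 = (112 + 28*0) + 1106 = (112 + 0) + 1106 = 112 + 1106 = 1218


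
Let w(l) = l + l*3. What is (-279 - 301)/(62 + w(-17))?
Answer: 290/3 ≈ 96.667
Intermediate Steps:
w(l) = 4*l (w(l) = l + 3*l = 4*l)
(-279 - 301)/(62 + w(-17)) = (-279 - 301)/(62 + 4*(-17)) = -580/(62 - 68) = -580/(-6) = -580*(-⅙) = 290/3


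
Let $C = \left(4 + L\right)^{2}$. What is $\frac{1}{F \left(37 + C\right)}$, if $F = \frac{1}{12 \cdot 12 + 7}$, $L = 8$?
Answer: $\frac{151}{181} \approx 0.83425$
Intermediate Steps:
$C = 144$ ($C = \left(4 + 8\right)^{2} = 12^{2} = 144$)
$F = \frac{1}{151}$ ($F = \frac{1}{144 + 7} = \frac{1}{151} \approx 0.0066225$)
$\frac{1}{F \left(37 + C\right)} = \frac{1}{\frac{1}{151} \left(37 + 144\right)} = \frac{1}{\frac{1}{151} \cdot 181} = \frac{1}{\frac{181}{151}} = \frac{151}{181}$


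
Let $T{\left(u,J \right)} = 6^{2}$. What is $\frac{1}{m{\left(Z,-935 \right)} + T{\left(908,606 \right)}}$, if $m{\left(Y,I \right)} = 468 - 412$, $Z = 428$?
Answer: $\frac{1}{92} \approx 0.01087$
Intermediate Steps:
$T{\left(u,J \right)} = 36$
$m{\left(Y,I \right)} = 56$
$\frac{1}{m{\left(Z,-935 \right)} + T{\left(908,606 \right)}} = \frac{1}{56 + 36} = \frac{1}{92}$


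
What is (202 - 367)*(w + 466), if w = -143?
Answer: -53295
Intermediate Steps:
(202 - 367)*(w + 466) = (202 - 367)*(-143 + 466) = -165*323 = -53295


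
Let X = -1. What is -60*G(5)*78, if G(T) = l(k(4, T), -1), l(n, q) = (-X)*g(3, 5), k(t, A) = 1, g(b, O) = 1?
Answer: -4680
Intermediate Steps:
l(n, q) = 1 (l(n, q) = -1*(-1)*1 = 1*1 = 1)
G(T) = 1
-60*G(5)*78 = -60*1*78 = -60*78 = -4680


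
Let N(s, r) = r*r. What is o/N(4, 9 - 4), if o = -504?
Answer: -504/25 ≈ -20.160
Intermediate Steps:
N(s, r) = r²
o/N(4, 9 - 4) = -504/(9 - 4)² = -504/(5²) = -504/25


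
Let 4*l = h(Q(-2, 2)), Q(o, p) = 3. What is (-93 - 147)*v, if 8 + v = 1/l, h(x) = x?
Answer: 1600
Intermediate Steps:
l = ¾ (l = (¼)*3 = ¾ ≈ 0.75000)
v = -20/3 (v = -8 + 1/(¾) = -8 + 4/3 = -20/3 ≈ -6.6667)
(-93 - 147)*v = (-93 - 147)*(-20/3) = -240*(-20/3) = 1600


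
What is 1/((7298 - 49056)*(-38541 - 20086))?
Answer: 1/2448146266 ≈ 4.0847e-10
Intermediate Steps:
1/((7298 - 49056)*(-38541 - 20086)) = 1/(-41758*(-58627)) = 1/2448146266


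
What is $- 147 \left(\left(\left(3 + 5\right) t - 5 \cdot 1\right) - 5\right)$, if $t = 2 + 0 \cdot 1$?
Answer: $-882$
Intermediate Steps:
$t = 2$ ($t = 2 + 0 = 2$)
$- 147 \left(\left(\left(3 + 5\right) t - 5 \cdot 1\right) - 5\right) = - 147 \left(\left(\left(3 + 5\right) 2 - 5 \cdot 1\right) - 5\right) = - 147 \left(\left(8 \cdot 2 - 5\right) - 5\right) = - 147 \left(\left(16 - 5\right) - 5\right) = - 147 \left(11 - 5\right) = \left(-147\right) 6 = -882$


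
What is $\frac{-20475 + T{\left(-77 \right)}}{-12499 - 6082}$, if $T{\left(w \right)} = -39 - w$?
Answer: $\frac{20437}{18581} \approx 1.0999$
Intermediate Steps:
$\frac{-20475 + T{\left(-77 \right)}}{-12499 - 6082} = \frac{-20475 - -38}{-12499 - 6082} = \frac{-20475 + \left(-39 + 77\right)}{-18581} = \left(-20475 + 38\right) \left(- \frac{1}{18581}\right) = \left(-20437\right) \left(- \frac{1}{18581}\right) = \frac{20437}{18581}$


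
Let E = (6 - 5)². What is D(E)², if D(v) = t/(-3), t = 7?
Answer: 49/9 ≈ 5.4444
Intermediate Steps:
E = 1 (E = 1² = 1)
D(v) = -7/3 (D(v) = 7/(-3) = 7*(-⅓) = -7/3)
D(E)² = (-7/3)² = 49/9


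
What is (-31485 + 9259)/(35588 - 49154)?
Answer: 11113/6783 ≈ 1.6384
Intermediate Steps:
(-31485 + 9259)/(35588 - 49154) = -22226/(-13566) = -22226*(-1/13566) = 11113/6783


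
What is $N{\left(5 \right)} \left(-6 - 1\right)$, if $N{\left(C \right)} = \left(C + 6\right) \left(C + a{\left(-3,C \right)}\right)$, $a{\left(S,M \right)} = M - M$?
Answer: $-385$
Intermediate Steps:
$a{\left(S,M \right)} = 0$
$N{\left(C \right)} = C \left(6 + C\right)$ ($N{\left(C \right)} = \left(C + 6\right) \left(C + 0\right) = \left(6 + C\right) C = C \left(6 + C\right)$)
$N{\left(5 \right)} \left(-6 - 1\right) = 5 \left(6 + 5\right) \left(-6 - 1\right) = 5 \cdot 11 \left(-7\right) = 55 \left(-7\right) = -385$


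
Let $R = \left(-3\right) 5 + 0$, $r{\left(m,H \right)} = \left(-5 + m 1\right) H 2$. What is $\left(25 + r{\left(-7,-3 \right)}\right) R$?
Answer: $-1455$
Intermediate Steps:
$r{\left(m,H \right)} = 2 H \left(-5 + m\right)$ ($r{\left(m,H \right)} = \left(-5 + m\right) H 2 = H \left(-5 + m\right) 2 = 2 H \left(-5 + m\right)$)
$R = -15$ ($R = -15 + 0 = -15$)
$\left(25 + r{\left(-7,-3 \right)}\right) R = \left(25 + 2 \left(-3\right) \left(-5 - 7\right)\right) \left(-15\right) = \left(25 + 2 \left(-3\right) \left(-12\right)\right) \left(-15\right) = \left(25 + 72\right) \left(-15\right) = 97 \left(-15\right) = -1455$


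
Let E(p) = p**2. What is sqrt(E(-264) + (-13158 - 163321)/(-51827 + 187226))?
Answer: 5*sqrt(422381867991)/12309 ≈ 264.00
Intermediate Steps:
sqrt(E(-264) + (-13158 - 163321)/(-51827 + 187226)) = sqrt((-264)**2 + (-13158 - 163321)/(-51827 + 187226)) = sqrt(69696 - 176479/135399) = sqrt(9436592225/135399) = 5*sqrt(422381867991)/12309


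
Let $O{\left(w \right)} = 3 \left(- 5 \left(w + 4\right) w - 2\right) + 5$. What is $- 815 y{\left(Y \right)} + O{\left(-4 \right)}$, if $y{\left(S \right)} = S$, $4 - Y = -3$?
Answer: $-5706$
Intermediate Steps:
$Y = 7$ ($Y = 4 - -3 = 4 + 3 = 7$)
$O{\left(w \right)} = -1 + 3 w \left(-20 - 5 w\right)$ ($O{\left(w \right)} = 3 \left(- 5 \left(4 + w\right) w - 2\right) + 5 = 3 \left(\left(-20 - 5 w\right) w - 2\right) + 5 = 3 \left(w \left(-20 - 5 w\right) - 2\right) + 5 = 3 \left(-2 + w \left(-20 - 5 w\right)\right) + 5 = \left(-6 + 3 w \left(-20 - 5 w\right)\right) + 5 = -1 + 3 w \left(-20 - 5 w\right)$)
$- 815 y{\left(Y \right)} + O{\left(-4 \right)} = \left(-815\right) 7 - \left(-239 + 240\right) = -5705 - 1 = -5706$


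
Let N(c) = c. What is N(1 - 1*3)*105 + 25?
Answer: -185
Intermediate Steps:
N(1 - 1*3)*105 + 25 = (1 - 1*3)*105 + 25 = (1 - 3)*105 + 25 = -2*105 + 25 = -210 + 25 = -185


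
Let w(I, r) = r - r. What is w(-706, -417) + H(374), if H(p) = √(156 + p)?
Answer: √530 ≈ 23.022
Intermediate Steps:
w(I, r) = 0
w(-706, -417) + H(374) = 0 + √(156 + 374) = 0 + √530 = √530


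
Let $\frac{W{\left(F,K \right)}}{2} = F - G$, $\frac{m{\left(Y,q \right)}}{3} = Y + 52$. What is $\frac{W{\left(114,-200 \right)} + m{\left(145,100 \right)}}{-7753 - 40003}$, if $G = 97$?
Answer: $- \frac{625}{47756} \approx -0.013087$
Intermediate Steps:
$m{\left(Y,q \right)} = 156 + 3 Y$ ($m{\left(Y,q \right)} = 3 \left(Y + 52\right) = 3 \left(52 + Y\right) = 156 + 3 Y$)
$W{\left(F,K \right)} = -194 + 2 F$ ($W{\left(F,K \right)} = 2 \left(F - 97\right) = 2 \left(-97 + F\right) = -194 + 2 F$)
$\frac{W{\left(114,-200 \right)} + m{\left(145,100 \right)}}{-7753 - 40003} = \frac{\left(-194 + 2 \cdot 114\right) + \left(156 + 3 \cdot 145\right)}{-7753 - 40003} = \frac{\left(-194 + 228\right) + \left(156 + 435\right)}{-47756} = \left(34 + 591\right) \left(- \frac{1}{47756}\right) = 625 \left(- \frac{1}{47756}\right) = - \frac{625}{47756}$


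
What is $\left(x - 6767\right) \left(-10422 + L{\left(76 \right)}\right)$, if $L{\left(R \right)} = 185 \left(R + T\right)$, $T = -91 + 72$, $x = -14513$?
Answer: $-2617440$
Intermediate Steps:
$T = -19$
$L{\left(R \right)} = -3515 + 185 R$ ($L{\left(R \right)} = 185 \left(R - 19\right) = 185 \left(-19 + R\right) = -3515 + 185 R$)
$\left(x - 6767\right) \left(-10422 + L{\left(76 \right)}\right) = \left(-14513 - 6767\right) \left(-10422 + \left(-3515 + 185 \cdot 76\right)\right) = - 21280 \left(-10422 + \left(-3515 + 14060\right)\right) = - 21280 \left(-10422 + 10545\right) = \left(-21280\right) 123 = -2617440$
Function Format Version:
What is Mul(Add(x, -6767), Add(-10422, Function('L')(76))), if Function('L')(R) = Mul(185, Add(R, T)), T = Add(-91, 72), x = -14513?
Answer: -2617440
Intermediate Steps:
T = -19
Function('L')(R) = Add(-3515, Mul(185, R)) (Function('L')(R) = Mul(185, Add(R, -19)) = Mul(185, Add(-19, R)) = Add(-3515, Mul(185, R)))
Mul(Add(x, -6767), Add(-10422, Function('L')(76))) = Mul(Add(-14513, -6767), Add(-10422, Add(-3515, Mul(185, 76)))) = Mul(-21280, Add(-10422, Add(-3515, 14060))) = Mul(-21280, Add(-10422, 10545)) = Mul(-21280, 123) = -2617440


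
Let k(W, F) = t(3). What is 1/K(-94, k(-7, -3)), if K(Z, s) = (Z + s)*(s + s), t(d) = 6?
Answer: -1/1056 ≈ -0.00094697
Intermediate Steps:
k(W, F) = 6
K(Z, s) = 2*s*(Z + s) (K(Z, s) = (Z + s)*(2*s) = 2*s*(Z + s))
1/K(-94, k(-7, -3)) = 1/(2*6*(-94 + 6)) = 1/(2*6*(-88)) = 1/(-1056) = -1/1056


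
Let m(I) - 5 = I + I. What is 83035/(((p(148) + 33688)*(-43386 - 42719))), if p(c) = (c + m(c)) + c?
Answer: -16607/590421985 ≈ -2.8127e-5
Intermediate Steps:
m(I) = 5 + 2*I (m(I) = 5 + (I + I) = 5 + 2*I)
p(c) = 5 + 4*c (p(c) = (c + (5 + 2*c)) + c = (5 + 3*c) + c = 5 + 4*c)
83035/(((p(148) + 33688)*(-43386 - 42719))) = 83035/((((5 + 4*148) + 33688)*(-43386 - 42719))) = 83035/((((5 + 592) + 33688)*(-86105))) = 83035/(((597 + 33688)*(-86105))) = 83035/((34285*(-86105))) = 83035/(-2952109925) = 83035*(-1/2952109925) = -16607/590421985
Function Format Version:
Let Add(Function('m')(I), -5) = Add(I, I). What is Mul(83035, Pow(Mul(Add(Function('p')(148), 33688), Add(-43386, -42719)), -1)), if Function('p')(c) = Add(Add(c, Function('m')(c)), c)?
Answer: Rational(-16607, 590421985) ≈ -2.8127e-5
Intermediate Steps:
Function('m')(I) = Add(5, Mul(2, I)) (Function('m')(I) = Add(5, Add(I, I)) = Add(5, Mul(2, I)))
Function('p')(c) = Add(5, Mul(4, c)) (Function('p')(c) = Add(Add(c, Add(5, Mul(2, c))), c) = Add(Add(5, Mul(3, c)), c) = Add(5, Mul(4, c)))
Mul(83035, Pow(Mul(Add(Function('p')(148), 33688), Add(-43386, -42719)), -1)) = Mul(83035, Pow(Mul(Add(Add(5, Mul(4, 148)), 33688), Add(-43386, -42719)), -1)) = Mul(83035, Pow(Mul(Add(Add(5, 592), 33688), -86105), -1)) = Mul(83035, Pow(Mul(Add(597, 33688), -86105), -1)) = Mul(83035, Pow(Mul(34285, -86105), -1)) = Mul(83035, Pow(-2952109925, -1)) = Mul(83035, Rational(-1, 2952109925)) = Rational(-16607, 590421985)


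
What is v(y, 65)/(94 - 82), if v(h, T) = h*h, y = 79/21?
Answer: 6241/5292 ≈ 1.1793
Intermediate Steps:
y = 79/21 (y = 79*(1/21) = 79/21 ≈ 3.7619)
v(h, T) = h²
v(y, 65)/(94 - 82) = (79/21)²/(94 - 82) = (6241/441)/12 = (6241/441)*(1/12) = 6241/5292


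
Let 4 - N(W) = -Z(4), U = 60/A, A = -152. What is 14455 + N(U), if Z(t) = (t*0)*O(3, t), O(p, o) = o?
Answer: 14459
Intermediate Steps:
U = -15/38 (U = 60/(-152) = 60*(-1/152) = -15/38 ≈ -0.39474)
Z(t) = 0 (Z(t) = (t*0)*t = 0*t = 0)
N(W) = 4 (N(W) = 4 - (-1)*0 = 4 - 1*0 = 4 + 0 = 4)
14455 + N(U) = 14455 + 4 = 14459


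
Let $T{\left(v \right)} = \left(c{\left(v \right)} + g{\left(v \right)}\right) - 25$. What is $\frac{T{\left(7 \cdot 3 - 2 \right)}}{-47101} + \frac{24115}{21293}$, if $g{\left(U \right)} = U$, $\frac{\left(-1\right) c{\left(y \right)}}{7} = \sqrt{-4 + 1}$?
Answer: $\frac{1135968373}{1002921593} + \frac{7 i \sqrt{3}}{47101} \approx 1.1327 + 0.00025741 i$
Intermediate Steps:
$c{\left(y \right)} = - 7 i \sqrt{3}$ ($c{\left(y \right)} = - 7 \sqrt{-4 + 1} = - 7 \sqrt{-3} = - 7 i \sqrt{3}$)
$T{\left(v \right)} = -25 + v - 7 i \sqrt{3}$ ($T{\left(v \right)} = \left(- 7 i \sqrt{3} + v\right) - 25 = \left(v - 7 i \sqrt{3}\right) - 25 = -25 + v - 7 i \sqrt{3}$)
$\frac{T{\left(7 \cdot 3 - 2 \right)}}{-47101} + \frac{24115}{21293} = \frac{-25 + \left(7 \cdot 3 - 2\right) - 7 i \sqrt{3}}{-47101} + \frac{24115}{21293} = \left(-25 + \left(21 - 2\right) - 7 i \sqrt{3}\right) \left(- \frac{1}{47101}\right) + 24115 \cdot \frac{1}{21293} = \left(-25 + 19 - 7 i \sqrt{3}\right) \left(- \frac{1}{47101}\right) + \frac{24115}{21293} = \left(-6 - 7 i \sqrt{3}\right) \left(- \frac{1}{47101}\right) + \frac{24115}{21293} = \left(\frac{6}{47101} + \frac{7 i \sqrt{3}}{47101}\right) + \frac{24115}{21293} = \frac{1135968373}{1002921593} + \frac{7 i \sqrt{3}}{47101}$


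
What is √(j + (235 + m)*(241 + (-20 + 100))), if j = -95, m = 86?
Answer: √102946 ≈ 320.85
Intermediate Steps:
√(j + (235 + m)*(241 + (-20 + 100))) = √(-95 + (235 + 86)*(241 + (-20 + 100))) = √(-95 + 321*(241 + 80)) = √(-95 + 321*321) = √(-95 + 103041) = √102946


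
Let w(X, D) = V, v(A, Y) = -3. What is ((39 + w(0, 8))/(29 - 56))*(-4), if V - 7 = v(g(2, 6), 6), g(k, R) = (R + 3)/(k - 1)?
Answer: 172/27 ≈ 6.3704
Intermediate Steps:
g(k, R) = (3 + R)/(-1 + k)
V = 4 (V = 7 - 3 = 4)
w(X, D) = 4
((39 + w(0, 8))/(29 - 56))*(-4) = ((39 + 4)/(29 - 56))*(-4) = (43/(-27))*(-4) = (43*(-1/27))*(-4) = -43/27*(-4) = 172/27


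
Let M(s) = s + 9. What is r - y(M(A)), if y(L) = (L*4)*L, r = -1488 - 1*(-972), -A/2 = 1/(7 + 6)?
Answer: -140104/169 ≈ -829.02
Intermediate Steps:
A = -2/13 (A = -2/(7 + 6) = -2/13 ≈ -0.15385)
M(s) = 9 + s
r = -516 (r = -1488 + 972 = -516)
y(L) = 4*L² (y(L) = (4*L)*L = 4*L²)
r - y(M(A)) = -516 - 4*(9 - 2/13)² = -516 - 4*(115/13)² = -516 - 4*13225/169 = -516 - 1*52900/169 = -516 - 52900/169 = -140104/169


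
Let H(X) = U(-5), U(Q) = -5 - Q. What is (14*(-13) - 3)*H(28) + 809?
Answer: 809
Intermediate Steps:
H(X) = 0 (H(X) = -5 - 1*(-5) = -5 + 5 = 0)
(14*(-13) - 3)*H(28) + 809 = (14*(-13) - 3)*0 + 809 = (-182 - 3)*0 + 809 = -185*0 + 809 = 0 + 809 = 809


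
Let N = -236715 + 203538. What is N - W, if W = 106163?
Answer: -139340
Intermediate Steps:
N = -33177
N - W = -33177 - 1*106163 = -33177 - 106163 = -139340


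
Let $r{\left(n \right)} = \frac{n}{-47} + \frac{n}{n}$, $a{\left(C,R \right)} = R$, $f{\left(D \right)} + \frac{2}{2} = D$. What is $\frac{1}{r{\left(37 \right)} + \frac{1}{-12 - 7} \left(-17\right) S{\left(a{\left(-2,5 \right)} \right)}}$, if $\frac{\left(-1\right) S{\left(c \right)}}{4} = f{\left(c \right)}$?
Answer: $- \frac{893}{12594} \approx -0.070907$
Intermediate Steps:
$f{\left(D \right)} = -1 + D$
$S{\left(c \right)} = 4 - 4 c$ ($S{\left(c \right)} = - 4 \left(-1 + c\right) = 4 - 4 c$)
$r{\left(n \right)} = 1 - \frac{n}{47}$ ($r{\left(n \right)} = n \left(- \frac{1}{47}\right) + 1 = - \frac{n}{47} + 1 = 1 - \frac{n}{47}$)
$\frac{1}{r{\left(37 \right)} + \frac{1}{-12 - 7} \left(-17\right) S{\left(a{\left(-2,5 \right)} \right)}} = \frac{1}{\left(1 - \frac{37}{47}\right) + \frac{1}{-12 - 7} \left(-17\right) \left(4 - 20\right)} = \frac{1}{\left(1 - \frac{37}{47}\right) + \frac{1}{-19} \left(-17\right) \left(4 - 20\right)} = \frac{1}{\frac{10}{47} + \left(- \frac{1}{19}\right) \left(-17\right) \left(-16\right)} = \frac{1}{\frac{10}{47} + \frac{17}{19} \left(-16\right)} = \frac{1}{\frac{10}{47} - \frac{272}{19}} = \frac{1}{- \frac{12594}{893}} = - \frac{893}{12594}$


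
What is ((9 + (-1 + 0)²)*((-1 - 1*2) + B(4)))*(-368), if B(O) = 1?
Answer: 7360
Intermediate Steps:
((9 + (-1 + 0)²)*((-1 - 1*2) + B(4)))*(-368) = ((9 + (-1 + 0)²)*((-1 - 1*2) + 1))*(-368) = ((9 + (-1)²)*((-1 - 2) + 1))*(-368) = ((9 + 1)*(-3 + 1))*(-368) = (10*(-2))*(-368) = -20*(-368) = 7360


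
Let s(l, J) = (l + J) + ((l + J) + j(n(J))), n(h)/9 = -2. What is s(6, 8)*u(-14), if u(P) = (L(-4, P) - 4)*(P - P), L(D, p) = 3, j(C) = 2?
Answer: 0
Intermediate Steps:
n(h) = -18 (n(h) = 9*(-2) = -18)
u(P) = 0 (u(P) = (3 - 4)*(P - P) = -1*0 = 0)
s(l, J) = 2 + 2*J + 2*l (s(l, J) = (l + J) + ((l + J) + 2) = (J + l) + ((J + l) + 2) = (J + l) + (2 + J + l) = 2 + 2*J + 2*l)
s(6, 8)*u(-14) = (2 + 2*8 + 2*6)*0 = (2 + 16 + 12)*0 = 30*0 = 0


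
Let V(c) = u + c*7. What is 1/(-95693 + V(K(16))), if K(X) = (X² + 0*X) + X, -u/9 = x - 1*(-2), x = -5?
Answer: -1/93762 ≈ -1.0665e-5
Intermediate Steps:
u = 27 (u = -9*(-5 - 1*(-2)) = -9*(-5 + 2) = -9*(-3) = 27)
K(X) = X + X² (K(X) = (X² + 0) + X = X² + X = X + X²)
V(c) = 27 + 7*c (V(c) = 27 + c*7 = 27 + 7*c)
1/(-95693 + V(K(16))) = 1/(-95693 + (27 + 7*(16*(1 + 16)))) = 1/(-95693 + (27 + 7*(16*17))) = 1/(-95693 + (27 + 7*272)) = 1/(-95693 + (27 + 1904)) = 1/(-95693 + 1931) = 1/(-93762) = -1/93762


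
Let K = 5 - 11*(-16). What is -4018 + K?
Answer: -3837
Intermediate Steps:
K = 181 (K = 5 + 176 = 181)
-4018 + K = -4018 + 181 = -3837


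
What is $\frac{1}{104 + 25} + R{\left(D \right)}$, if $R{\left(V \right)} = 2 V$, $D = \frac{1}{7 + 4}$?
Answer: $\frac{269}{1419} \approx 0.18957$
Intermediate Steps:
$D = \frac{1}{11} \approx 0.090909$
$\frac{1}{104 + 25} + R{\left(D \right)} = \frac{1}{104 + 25} + 2 \cdot \frac{1}{11} = \frac{1}{129} + \frac{2}{11} = \frac{269}{1419}$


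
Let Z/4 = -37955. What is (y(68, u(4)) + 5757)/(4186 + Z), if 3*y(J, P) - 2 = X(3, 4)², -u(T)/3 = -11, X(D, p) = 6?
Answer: -17309/442902 ≈ -0.039081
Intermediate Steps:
Z = -151820 (Z = 4*(-37955) = -151820)
u(T) = 33 (u(T) = -3*(-11) = 33)
y(J, P) = 38/3 (y(J, P) = ⅔ + (⅓)*6² = ⅔ + (⅓)*36 = ⅔ + 12 = 38/3)
(y(68, u(4)) + 5757)/(4186 + Z) = (38/3 + 5757)/(4186 - 151820) = (17309/3)/(-147634) = (17309/3)*(-1/147634) = -17309/442902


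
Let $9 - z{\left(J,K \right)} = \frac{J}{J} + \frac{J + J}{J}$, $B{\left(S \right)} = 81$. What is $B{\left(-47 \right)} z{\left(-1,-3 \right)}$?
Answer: $486$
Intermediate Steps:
$z{\left(J,K \right)} = 6$ ($z{\left(J,K \right)} = 9 - \left(\frac{J}{J} + \frac{J + J}{J}\right) = 9 - \left(1 + \frac{2 J}{J}\right) = 9 - \left(1 + 2\right) = 9 - 3 = 6$)
$B{\left(-47 \right)} z{\left(-1,-3 \right)} = 81 \cdot 6 = 486$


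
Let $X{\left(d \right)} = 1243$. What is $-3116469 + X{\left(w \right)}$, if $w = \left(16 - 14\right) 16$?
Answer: $-3115226$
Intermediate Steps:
$w = 32$ ($w = \left(16 - 14\right) 16 = 2 \cdot 16 = 32$)
$-3116469 + X{\left(w \right)} = -3116469 + 1243 = -3115226$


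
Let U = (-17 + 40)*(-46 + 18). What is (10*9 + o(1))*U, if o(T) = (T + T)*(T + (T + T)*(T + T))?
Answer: -64400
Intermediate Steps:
U = -644 (U = 23*(-28) = -644)
o(T) = 2*T*(T + 4*T²) (o(T) = (2*T)*(T + (2*T)*(2*T)) = (2*T)*(T + 4*T²) = 2*T*(T + 4*T²))
(10*9 + o(1))*U = (10*9 + 1²*(2 + 8*1))*(-644) = (90 + 1*(2 + 8))*(-644) = (90 + 1*10)*(-644) = (90 + 10)*(-644) = 100*(-644) = -64400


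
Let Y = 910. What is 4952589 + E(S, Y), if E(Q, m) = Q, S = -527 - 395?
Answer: 4951667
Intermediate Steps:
S = -922
4952589 + E(S, Y) = 4952589 - 922 = 4951667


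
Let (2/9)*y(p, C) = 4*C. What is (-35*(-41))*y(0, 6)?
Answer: 154980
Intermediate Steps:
y(p, C) = 18*C (y(p, C) = 9*(4*C)/2 = 18*C)
(-35*(-41))*y(0, 6) = (-35*(-41))*(18*6) = 1435*108 = 154980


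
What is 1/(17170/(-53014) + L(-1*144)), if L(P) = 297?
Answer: 26507/7863994 ≈ 0.0033707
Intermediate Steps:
1/(17170/(-53014) + L(-1*144)) = 1/(17170/(-53014) + 297) = 1/(17170*(-1/53014) + 297) = 1/(-8585/26507 + 297) = 1/(7863994/26507) = 26507/7863994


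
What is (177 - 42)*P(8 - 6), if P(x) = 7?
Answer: 945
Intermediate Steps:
(177 - 42)*P(8 - 6) = (177 - 42)*7 = 135*7 = 945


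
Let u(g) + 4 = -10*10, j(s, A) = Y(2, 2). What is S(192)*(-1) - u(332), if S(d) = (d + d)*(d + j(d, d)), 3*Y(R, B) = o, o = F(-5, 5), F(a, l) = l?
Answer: -74264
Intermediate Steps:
o = 5
Y(R, B) = 5/3 (Y(R, B) = (⅓)*5 = 5/3)
j(s, A) = 5/3
u(g) = -104 (u(g) = -4 - 10*10 = -4 - 100 = -104)
S(d) = 2*d*(5/3 + d) (S(d) = (d + d)*(d + 5/3) = (2*d)*(5/3 + d) = 2*d*(5/3 + d))
S(192)*(-1) - u(332) = ((⅔)*192*(5 + 3*192))*(-1) - 1*(-104) = ((⅔)*192*(5 + 576))*(-1) + 104 = ((⅔)*192*581)*(-1) + 104 = 74368*(-1) + 104 = -74368 + 104 = -74264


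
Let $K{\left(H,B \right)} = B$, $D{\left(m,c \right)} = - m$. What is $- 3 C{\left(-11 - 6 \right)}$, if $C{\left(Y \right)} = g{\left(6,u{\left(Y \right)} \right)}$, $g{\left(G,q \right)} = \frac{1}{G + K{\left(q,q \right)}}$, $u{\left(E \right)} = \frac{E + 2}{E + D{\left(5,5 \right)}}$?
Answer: $- \frac{22}{49} \approx -0.44898$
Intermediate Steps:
$u{\left(E \right)} = \frac{2 + E}{-5 + E}$ ($u{\left(E \right)} = \frac{E + 2}{E - 5} = \frac{2 + E}{E - 5} = \frac{2 + E}{-5 + E}$)
$g{\left(G,q \right)} = \frac{1}{G + q}$
$C{\left(Y \right)} = \frac{1}{6 + \frac{2 + Y}{-5 + Y}}$
$- 3 C{\left(-11 - 6 \right)} = - 3 \frac{-5 - 17}{7 \left(-4 - 17\right)} = - 3 \cdot \frac{1}{7} \frac{1}{-21} \left(-22\right) = - 3 \cdot \frac{1}{7} \left(- \frac{1}{21}\right) \left(-22\right) = \left(-3\right) \frac{22}{147} = - \frac{22}{49}$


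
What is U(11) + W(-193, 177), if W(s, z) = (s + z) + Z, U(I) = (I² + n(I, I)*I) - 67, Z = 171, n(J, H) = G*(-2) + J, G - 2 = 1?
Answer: 264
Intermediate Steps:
G = 3 (G = 2 + 1 = 3)
n(J, H) = -6 + J (n(J, H) = 3*(-2) + J = -6 + J)
U(I) = -67 + I² + I*(-6 + I) (U(I) = (I² + (-6 + I)*I) - 67 = (I² + I*(-6 + I)) - 67 = -67 + I² + I*(-6 + I))
W(s, z) = 171 + s + z (W(s, z) = (s + z) + 171 = 171 + s + z)
U(11) + W(-193, 177) = (-67 + 11² + 11*(-6 + 11)) + (171 - 193 + 177) = (-67 + 121 + 11*5) + 155 = (-67 + 121 + 55) + 155 = 109 + 155 = 264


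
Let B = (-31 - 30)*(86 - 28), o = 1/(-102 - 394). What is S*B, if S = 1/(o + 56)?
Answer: -1754848/27775 ≈ -63.181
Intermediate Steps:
o = -1/496 (o = 1/(-496) = -1/496 ≈ -0.0020161)
B = -3538 (B = -61*58 = -3538)
S = 496/27775 (S = 1/(-1/496 + 56) = 1/(27775/496) = 496/27775 ≈ 0.017858)
S*B = (496/27775)*(-3538) = -1754848/27775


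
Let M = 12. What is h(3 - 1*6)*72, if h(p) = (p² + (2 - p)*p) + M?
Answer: 432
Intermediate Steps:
h(p) = 12 + p² + p*(2 - p) (h(p) = (p² + (2 - p)*p) + 12 = (p² + p*(2 - p)) + 12 = 12 + p² + p*(2 - p))
h(3 - 1*6)*72 = (12 + 2*(3 - 1*6))*72 = (12 + 2*(3 - 6))*72 = (12 + 2*(-3))*72 = (12 - 6)*72 = 6*72 = 432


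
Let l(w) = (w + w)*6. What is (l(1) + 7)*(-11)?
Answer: -209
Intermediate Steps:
l(w) = 12*w (l(w) = (2*w)*6 = 12*w)
(l(1) + 7)*(-11) = (12*1 + 7)*(-11) = (12 + 7)*(-11) = 19*(-11) = -209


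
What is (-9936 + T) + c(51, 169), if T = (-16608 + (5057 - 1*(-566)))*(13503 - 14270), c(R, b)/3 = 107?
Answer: 8415880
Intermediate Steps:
c(R, b) = 321 (c(R, b) = 3*107 = 321)
T = 8425495 (T = (-16608 + (5057 + 566))*(-767) = (-16608 + 5623)*(-767) = -10985*(-767) = 8425495)
(-9936 + T) + c(51, 169) = (-9936 + 8425495) + 321 = 8415559 + 321 = 8415880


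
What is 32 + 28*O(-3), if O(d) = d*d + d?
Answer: 200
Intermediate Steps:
O(d) = d + d² (O(d) = d² + d = d + d²)
32 + 28*O(-3) = 32 + 28*(-3*(1 - 3)) = 32 + 28*(-3*(-2)) = 32 + 28*6 = 32 + 168 = 200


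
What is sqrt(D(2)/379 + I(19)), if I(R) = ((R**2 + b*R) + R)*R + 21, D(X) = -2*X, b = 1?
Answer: sqrt(1091957366)/379 ≈ 87.189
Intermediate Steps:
I(R) = 21 + R*(R**2 + 2*R) (I(R) = ((R**2 + 1*R) + R)*R + 21 = ((R**2 + R) + R)*R + 21 = ((R + R**2) + R)*R + 21 = (R**2 + 2*R)*R + 21 = R*(R**2 + 2*R) + 21 = 21 + R*(R**2 + 2*R))
sqrt(D(2)/379 + I(19)) = sqrt(-2*2/379 + (21 + 19**3 + 2*19**2)) = sqrt(-4*1/379 + (21 + 6859 + 2*361)) = sqrt(-4/379 + (21 + 6859 + 722)) = sqrt(-4/379 + 7602) = sqrt(2881154/379) = sqrt(1091957366)/379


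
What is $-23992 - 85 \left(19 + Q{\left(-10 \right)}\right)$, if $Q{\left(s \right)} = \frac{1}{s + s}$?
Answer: $- \frac{102411}{4} \approx -25603.0$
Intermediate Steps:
$Q{\left(s \right)} = \frac{1}{2 s}$
$-23992 - 85 \left(19 + Q{\left(-10 \right)}\right) = -23992 - 85 \left(19 + \frac{1}{2 \left(-10\right)}\right) = -23992 - 85 \left(19 + \frac{1}{2} \left(- \frac{1}{10}\right)\right) = -23992 - 85 \left(19 - \frac{1}{20}\right) = -23992 - \frac{6443}{4} = - \frac{102411}{4}$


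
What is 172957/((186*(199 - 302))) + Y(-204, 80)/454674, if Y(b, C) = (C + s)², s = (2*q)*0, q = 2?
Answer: -13086073303/1451774082 ≈ -9.0139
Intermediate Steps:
s = 0 (s = (2*2)*0 = 4*0 = 0)
Y(b, C) = C² (Y(b, C) = (C + 0)² = C²)
172957/((186*(199 - 302))) + Y(-204, 80)/454674 = 172957/((186*(199 - 302))) + 80²/454674 = 172957/((186*(-103))) + 6400*(1/454674) = 172957/(-19158) + 3200/227337 = 172957*(-1/19158) + 3200/227337 = -172957/19158 + 3200/227337 = -13086073303/1451774082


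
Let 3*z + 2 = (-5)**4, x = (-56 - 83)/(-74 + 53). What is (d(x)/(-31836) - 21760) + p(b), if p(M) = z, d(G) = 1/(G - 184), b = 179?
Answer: -365124544697/16941300 ≈ -21552.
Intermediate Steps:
x = 139/21 (x = -139/(-21) = -139*(-1/21) = 139/21 ≈ 6.6190)
d(G) = 1/(-184 + G)
z = 623/3 (z = -2/3 + (1/3)*(-5)**4 = -2/3 + (1/3)*625 = -2/3 + 625/3 = 623/3 ≈ 207.67)
p(M) = 623/3
(d(x)/(-31836) - 21760) + p(b) = (1/((-184 + 139/21)*(-31836)) - 21760) + 623/3 = (-1/31836/(-3725/21) - 21760) + 623/3 = (-21/3725*(-1/31836) - 21760) + 623/3 = (1/5647100 - 21760) + 623/3 = -122880895999/5647100 + 623/3 = -365124544697/16941300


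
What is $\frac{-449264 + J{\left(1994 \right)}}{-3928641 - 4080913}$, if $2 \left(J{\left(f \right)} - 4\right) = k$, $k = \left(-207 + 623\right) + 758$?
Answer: $\frac{448673}{8009554} \approx 0.056017$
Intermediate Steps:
$k = 1174$ ($k = 416 + 758 = 1174$)
$J{\left(f \right)} = 591$ ($J{\left(f \right)} = 4 + \frac{1}{2} \cdot 1174 = 4 + 587 = 591$)
$\frac{-449264 + J{\left(1994 \right)}}{-3928641 - 4080913} = \frac{-449264 + 591}{-3928641 - 4080913} = - \frac{448673}{-8009554} = \left(-448673\right) \left(- \frac{1}{8009554}\right) = \frac{448673}{8009554}$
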